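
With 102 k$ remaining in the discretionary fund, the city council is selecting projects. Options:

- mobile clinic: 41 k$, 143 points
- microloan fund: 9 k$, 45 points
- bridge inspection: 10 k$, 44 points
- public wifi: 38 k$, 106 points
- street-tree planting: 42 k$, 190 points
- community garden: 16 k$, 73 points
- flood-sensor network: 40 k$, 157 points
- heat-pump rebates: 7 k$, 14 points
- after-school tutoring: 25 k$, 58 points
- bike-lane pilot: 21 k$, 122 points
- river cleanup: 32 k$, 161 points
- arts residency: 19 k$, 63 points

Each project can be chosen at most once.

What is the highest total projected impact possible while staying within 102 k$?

487

A density-first pass picks microloan fund + bridge inspection + community garden + heat-pump rebates + bike-lane pilot + river cleanup — 459 at 95 k$.
Dropping microloan fund and bridge inspection and community garden frees 35 k$; slotting in street-tree planting (42 k$) lifts the total to 487 at 102 k$.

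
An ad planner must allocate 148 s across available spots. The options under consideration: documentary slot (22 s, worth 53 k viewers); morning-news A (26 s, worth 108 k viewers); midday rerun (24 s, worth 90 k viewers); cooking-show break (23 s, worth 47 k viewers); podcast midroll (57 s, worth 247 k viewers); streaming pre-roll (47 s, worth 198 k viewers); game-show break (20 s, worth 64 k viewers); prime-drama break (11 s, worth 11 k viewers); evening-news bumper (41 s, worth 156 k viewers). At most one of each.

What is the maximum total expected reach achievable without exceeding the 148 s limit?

601

Greedy by ratio would take morning-news A + podcast midroll + streaming pre-roll + prime-drama break: 141 s used, total 564.
Replace streaming pre-roll and prime-drama break with midday rerun + evening-news bumper: the trade gains 37 net, giving 601 at 148 s.
Podcast midroll + streaming pre-roll + evening-news bumper (145 s) also reaches 601 — a tie, but nothing goes higher.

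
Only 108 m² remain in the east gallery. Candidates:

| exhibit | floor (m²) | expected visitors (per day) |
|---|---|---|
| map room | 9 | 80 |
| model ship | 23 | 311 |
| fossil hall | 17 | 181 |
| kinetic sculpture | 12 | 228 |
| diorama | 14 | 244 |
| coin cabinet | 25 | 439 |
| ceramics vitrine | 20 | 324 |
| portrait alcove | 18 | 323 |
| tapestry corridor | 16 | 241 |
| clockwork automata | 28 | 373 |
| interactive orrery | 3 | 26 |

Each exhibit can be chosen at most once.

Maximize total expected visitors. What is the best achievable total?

1825

By expected visitors per m²: kinetic sculpture 19.00, portrait alcove 17.94, coin cabinet 17.56, diorama 17.43 lead.
Best packing: kinetic sculpture + diorama + coin cabinet + ceramics vitrine + portrait alcove + tapestry corridor + interactive orrery — 108 m², 1825 total.
Every other selection either busts 108 m² or fails to beat 1825.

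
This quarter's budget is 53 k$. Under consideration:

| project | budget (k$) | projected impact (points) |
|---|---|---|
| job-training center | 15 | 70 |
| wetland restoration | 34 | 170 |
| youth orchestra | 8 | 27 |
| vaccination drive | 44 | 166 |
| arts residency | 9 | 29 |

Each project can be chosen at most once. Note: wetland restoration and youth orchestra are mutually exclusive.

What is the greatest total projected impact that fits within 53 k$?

Density check — wetland restoration 5.00, job-training center 4.67, vaccination drive 3.77 are the best per k$.
Job-training center + wetland restoration uses 49 of the 53 k$ and totals 240.
The closest alternative, wetland restoration + arts residency, reaches only 199.

240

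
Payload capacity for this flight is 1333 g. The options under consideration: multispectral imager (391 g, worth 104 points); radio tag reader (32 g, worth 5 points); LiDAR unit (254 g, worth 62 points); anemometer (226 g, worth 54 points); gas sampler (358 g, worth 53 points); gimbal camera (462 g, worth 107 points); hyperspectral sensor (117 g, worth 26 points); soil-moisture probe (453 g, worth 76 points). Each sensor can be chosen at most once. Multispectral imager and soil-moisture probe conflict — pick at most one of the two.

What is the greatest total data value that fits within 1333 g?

327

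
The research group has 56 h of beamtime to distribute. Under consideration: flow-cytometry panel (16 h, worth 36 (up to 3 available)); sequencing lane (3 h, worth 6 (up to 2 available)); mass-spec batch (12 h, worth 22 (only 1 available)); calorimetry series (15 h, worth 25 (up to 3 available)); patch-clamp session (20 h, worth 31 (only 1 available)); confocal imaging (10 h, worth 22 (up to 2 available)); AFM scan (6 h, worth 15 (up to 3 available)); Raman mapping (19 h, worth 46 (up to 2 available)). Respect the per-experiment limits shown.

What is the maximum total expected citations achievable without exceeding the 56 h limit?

Density check — AFM scan 2.50, Raman mapping 2.42, flow-cytometry panel 2.25, confocal imaging 2.20 are the best per h.
Best packing: 3×AFM scan + 2×Raman mapping — 56 h, 137 total.
Nothing else within 56 h beats 137.

137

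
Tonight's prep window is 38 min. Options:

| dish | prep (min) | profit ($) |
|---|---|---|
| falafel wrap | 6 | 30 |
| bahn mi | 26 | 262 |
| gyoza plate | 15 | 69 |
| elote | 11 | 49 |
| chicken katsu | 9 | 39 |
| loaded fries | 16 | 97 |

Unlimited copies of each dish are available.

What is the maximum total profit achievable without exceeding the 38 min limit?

322

Density check — bahn mi 10.08, loaded fries 6.06, falafel wrap 5.00, gyoza plate 4.60 are the best per min.
2×falafel wrap + bahn mi uses 38 of the 38 min and totals 322.
Every other selection either busts 38 min or fails to beat 322.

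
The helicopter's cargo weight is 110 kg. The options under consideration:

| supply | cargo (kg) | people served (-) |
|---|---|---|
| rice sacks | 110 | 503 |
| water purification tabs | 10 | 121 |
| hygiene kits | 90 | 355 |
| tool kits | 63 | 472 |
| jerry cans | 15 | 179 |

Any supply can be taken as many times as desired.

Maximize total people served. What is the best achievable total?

1331

By people served per kg: water purification tabs 12.10, jerry cans 11.93, tool kits 7.49 lead.
Best packing: 11×water purification tabs — 110 kg, 1331 total.
No other feasible combination exceeds 1331.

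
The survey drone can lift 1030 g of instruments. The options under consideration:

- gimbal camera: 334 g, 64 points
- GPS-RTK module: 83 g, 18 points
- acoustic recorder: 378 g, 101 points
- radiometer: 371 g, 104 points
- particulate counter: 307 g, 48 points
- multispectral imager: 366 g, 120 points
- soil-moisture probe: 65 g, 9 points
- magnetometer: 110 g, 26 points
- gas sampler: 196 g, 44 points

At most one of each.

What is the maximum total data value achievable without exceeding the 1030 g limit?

286

Greedy by ratio would take GPS-RTK module + radiometer + multispectral imager + soil-moisture probe + magnetometer: 995 g used, total 277.
Replace soil-moisture probe and magnetometer with gas sampler: the trade gains 9 net, giving 286 at 1016 g.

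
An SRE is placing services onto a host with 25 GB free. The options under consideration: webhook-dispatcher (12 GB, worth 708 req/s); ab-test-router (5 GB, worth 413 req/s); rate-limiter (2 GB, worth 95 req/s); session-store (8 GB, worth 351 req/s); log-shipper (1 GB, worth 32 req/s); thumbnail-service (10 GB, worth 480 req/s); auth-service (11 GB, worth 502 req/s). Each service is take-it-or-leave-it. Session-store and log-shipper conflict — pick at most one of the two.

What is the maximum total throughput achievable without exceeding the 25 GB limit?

1472

By throughput per GB: ab-test-router 82.60, webhook-dispatcher 59.00, thumbnail-service 48.00 lead.
A density-first pass picks webhook-dispatcher + ab-test-router + rate-limiter + log-shipper — 1248 at 20 GB.
Replace rate-limiter and log-shipper with session-store: the trade gains 224 net, giving 1472 at 25 GB.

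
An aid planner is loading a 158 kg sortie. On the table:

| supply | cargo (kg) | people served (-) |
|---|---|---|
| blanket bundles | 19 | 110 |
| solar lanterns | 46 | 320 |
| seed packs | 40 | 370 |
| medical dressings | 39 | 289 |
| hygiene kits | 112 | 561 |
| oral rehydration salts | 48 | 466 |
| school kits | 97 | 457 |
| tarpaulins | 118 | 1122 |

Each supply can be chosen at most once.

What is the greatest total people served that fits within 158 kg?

A density-first pass picks blanket bundles + seed packs + medical dressings + oral rehydration salts — 1235 at 146 kg.
The 106 kg tied up in blanket bundles and medical dressings and oral rehydration salts is better spent on tarpaulins — total rises to 1492 (158 kg).
Next best is medical dressings + tarpaulins at 1411 (157 kg) — short by 81.

1492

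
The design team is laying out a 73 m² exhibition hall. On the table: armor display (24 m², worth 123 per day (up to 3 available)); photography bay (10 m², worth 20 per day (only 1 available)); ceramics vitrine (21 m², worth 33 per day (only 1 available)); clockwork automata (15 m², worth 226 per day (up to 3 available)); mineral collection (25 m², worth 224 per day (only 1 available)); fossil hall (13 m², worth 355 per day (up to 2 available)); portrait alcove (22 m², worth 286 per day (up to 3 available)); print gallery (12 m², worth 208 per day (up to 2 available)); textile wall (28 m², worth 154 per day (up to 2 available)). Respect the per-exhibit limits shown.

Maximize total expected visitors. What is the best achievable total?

1412

The ratio heuristic lands on clockwork automata + 2×fossil hall + 2×print gallery (1352) but leaves 8 m² idle.
The 15 m² tied up in clockwork automata is better spent on portrait alcove — total rises to 1412 (72 m²).
That's the maximum — no swap from here does better than 1412.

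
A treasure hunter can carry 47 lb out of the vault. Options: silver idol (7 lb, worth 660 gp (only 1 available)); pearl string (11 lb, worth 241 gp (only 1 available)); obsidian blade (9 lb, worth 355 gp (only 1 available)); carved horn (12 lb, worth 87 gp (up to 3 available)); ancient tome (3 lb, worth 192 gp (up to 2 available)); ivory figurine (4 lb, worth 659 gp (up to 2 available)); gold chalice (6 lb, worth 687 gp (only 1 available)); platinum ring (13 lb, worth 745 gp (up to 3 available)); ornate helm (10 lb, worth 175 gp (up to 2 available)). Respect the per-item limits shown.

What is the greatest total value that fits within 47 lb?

Ranking by ratio (value/lb): ivory figurine 164.75, gold chalice 114.50, silver idol 94.29.
Greedy by ratio would take silver idol + 2×ancient tome + 2×ivory figurine + gold chalice + platinum ring: 40 lb used, total 3794.
Replace 2×ancient tome with platinum ring: the trade gains 361 net, giving 4155 at 47 lb.
Every other selection either busts 47 lb or exceeds an availability limit or fails to beat 4155.

4155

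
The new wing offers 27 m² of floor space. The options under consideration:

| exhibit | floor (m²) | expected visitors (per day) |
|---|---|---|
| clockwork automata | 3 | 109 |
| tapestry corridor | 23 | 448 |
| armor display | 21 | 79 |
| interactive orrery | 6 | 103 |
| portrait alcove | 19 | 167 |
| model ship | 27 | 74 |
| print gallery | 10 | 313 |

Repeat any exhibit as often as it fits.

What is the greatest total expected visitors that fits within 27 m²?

981

Best packing: 9×clockwork automata — 27 m², 981 total.
Nothing else within 27 m² beats 981.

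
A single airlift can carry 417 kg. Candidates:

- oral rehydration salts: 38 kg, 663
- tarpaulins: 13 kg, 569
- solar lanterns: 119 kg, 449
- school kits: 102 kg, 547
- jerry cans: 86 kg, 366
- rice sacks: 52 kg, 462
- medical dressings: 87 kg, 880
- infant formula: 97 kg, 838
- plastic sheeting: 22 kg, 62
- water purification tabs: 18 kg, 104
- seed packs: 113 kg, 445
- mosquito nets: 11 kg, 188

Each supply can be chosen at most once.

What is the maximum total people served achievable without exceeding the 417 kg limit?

Filling by ratio: oral rehydration salts + tarpaulins + jerry cans + rice sacks + medical dressings + infant formula + water purification tabs + mosquito nets for 4070, with 15 kg left unused.
Replace jerry cans and water purification tabs with school kits: the trade gains 77 net, giving 4147 at 400 kg.
Runner-up oral rehydration salts + tarpaulins + jerry cans + rice sacks + medical dressings + infant formula + water purification tabs + mosquito nets tops out at 4070.

4147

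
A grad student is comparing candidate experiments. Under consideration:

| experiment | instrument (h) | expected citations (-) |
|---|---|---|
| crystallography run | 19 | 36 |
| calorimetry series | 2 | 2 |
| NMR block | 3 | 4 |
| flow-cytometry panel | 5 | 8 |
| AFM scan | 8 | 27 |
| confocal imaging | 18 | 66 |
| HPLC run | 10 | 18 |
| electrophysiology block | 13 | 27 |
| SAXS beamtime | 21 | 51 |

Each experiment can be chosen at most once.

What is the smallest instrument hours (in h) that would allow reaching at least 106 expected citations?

36

Need the lightest bundle worth ≥ 106.
calorimetry series + NMR block + flow-cytometry panel + AFM scan + confocal imaging: 107 expected citations at 36 h.
Below 36 h the best achievable stays under 106.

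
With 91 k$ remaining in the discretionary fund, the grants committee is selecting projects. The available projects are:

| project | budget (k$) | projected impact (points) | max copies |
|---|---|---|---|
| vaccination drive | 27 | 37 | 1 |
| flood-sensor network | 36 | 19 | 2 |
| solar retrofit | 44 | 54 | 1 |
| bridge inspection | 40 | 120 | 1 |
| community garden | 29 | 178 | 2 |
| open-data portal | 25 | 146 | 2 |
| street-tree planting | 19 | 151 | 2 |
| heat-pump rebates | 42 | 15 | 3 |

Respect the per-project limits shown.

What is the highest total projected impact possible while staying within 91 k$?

A density-first pass picks community garden + 2×street-tree planting — 480 at 67 k$.
The 29 k$ tied up in community garden is better spent on 2×open-data portal — total rises to 594 (88 k$).
Nothing else within 91 k$ beats 594.

594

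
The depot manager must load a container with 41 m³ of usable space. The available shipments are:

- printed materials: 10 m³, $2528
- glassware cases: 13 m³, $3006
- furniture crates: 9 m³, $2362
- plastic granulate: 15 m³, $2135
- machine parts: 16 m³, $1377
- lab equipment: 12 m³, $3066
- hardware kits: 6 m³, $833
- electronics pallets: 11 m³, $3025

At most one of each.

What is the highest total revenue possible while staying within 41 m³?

Ranking by ratio (revenue/m³): electronics pallets 275.00, furniture crates 262.44, lab equipment 255.50, printed materials 252.80.
Greedy by ratio would take furniture crates + lab equipment + hardware kits + electronics pallets: 38 m³ used, total 9286.
Replace furniture crates with printed materials: the trade gains 166 net, giving 9452 at 39 m³.
The closest alternative, printed materials + glassware cases + lab equipment + hardware kits, reaches only 9433.

9452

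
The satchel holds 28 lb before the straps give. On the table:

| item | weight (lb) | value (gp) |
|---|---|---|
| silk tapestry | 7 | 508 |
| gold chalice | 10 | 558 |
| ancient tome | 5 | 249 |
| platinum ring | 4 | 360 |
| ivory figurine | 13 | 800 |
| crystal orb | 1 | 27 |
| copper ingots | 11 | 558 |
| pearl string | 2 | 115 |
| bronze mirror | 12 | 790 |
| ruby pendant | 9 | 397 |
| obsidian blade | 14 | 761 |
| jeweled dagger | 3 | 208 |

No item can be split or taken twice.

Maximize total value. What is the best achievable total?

1981

Best packing: silk tapestry + platinum ring + pearl string + bronze mirror + jeweled dagger — 28 lb, 1981 total.
The closest alternative, silk tapestry + ancient tome + platinum ring + bronze mirror, reaches only 1907.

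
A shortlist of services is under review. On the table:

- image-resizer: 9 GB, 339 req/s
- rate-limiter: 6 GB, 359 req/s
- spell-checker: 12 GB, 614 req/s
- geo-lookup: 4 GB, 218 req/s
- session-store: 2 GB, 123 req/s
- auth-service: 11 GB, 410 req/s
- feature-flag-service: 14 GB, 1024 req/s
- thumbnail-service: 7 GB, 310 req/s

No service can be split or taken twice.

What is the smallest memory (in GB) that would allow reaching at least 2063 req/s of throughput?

Need the lightest bundle worth ≥ 2063.
rate-limiter + spell-checker + session-store + feature-flag-service reaches 2120 using 34 GB.
Below 34 GB the best achievable stays under 2063.

34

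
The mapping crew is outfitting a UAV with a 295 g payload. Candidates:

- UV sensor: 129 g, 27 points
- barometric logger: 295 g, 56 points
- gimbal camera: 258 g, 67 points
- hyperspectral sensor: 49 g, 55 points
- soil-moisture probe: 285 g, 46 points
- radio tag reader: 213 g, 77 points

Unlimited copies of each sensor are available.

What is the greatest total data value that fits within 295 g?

6×hyperspectral sensor uses 294 of the 295 g and totals 330.
Every other selection either busts 295 g or fails to beat 330.

330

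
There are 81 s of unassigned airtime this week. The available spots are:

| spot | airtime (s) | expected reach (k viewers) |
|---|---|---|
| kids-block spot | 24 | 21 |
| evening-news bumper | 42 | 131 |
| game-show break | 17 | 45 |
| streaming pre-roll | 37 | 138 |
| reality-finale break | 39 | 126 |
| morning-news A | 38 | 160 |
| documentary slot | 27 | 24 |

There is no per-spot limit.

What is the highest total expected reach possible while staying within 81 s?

The ratio ordering already packs tightly: 2×morning-news A, 76 s, 320.
Every other selection either busts 81 s or fails to beat 320.

320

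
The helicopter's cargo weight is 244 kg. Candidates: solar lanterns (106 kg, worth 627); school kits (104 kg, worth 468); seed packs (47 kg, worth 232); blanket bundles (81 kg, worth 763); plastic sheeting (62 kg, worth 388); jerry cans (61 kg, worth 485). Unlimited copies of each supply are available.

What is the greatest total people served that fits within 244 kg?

2289

Ranking by ratio (people served/kg): blanket bundles 9.42, jerry cans 7.95, plastic sheeting 6.26.
Best packing: 3×blanket bundles — 243 kg, 2289 total.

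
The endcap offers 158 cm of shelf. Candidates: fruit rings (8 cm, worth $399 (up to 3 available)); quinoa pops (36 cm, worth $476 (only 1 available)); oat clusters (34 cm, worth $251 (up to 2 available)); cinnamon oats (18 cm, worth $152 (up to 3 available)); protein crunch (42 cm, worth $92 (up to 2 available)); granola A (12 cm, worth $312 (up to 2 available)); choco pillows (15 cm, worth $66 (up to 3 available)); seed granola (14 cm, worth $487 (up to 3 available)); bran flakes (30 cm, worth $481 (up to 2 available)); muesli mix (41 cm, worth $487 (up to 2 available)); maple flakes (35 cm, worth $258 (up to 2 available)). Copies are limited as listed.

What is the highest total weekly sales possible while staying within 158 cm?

4244

The ratio ordering already packs tightly: 3×fruit rings + 2×granola A + 3×seed granola + 2×bran flakes, 150 cm, 4244.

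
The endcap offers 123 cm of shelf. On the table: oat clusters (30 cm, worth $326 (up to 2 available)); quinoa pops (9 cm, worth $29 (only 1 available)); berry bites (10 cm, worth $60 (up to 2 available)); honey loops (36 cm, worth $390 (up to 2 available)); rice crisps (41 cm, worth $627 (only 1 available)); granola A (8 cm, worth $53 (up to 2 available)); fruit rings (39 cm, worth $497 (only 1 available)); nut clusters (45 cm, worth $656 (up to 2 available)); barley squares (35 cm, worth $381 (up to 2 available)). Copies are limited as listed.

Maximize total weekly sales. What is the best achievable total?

1673

By weekly sales per cm: rice crisps 15.29, nut clusters 14.58, fruit rings 12.74, barley squares 10.89 lead.
Taking the top-ratio products first gives rice crisps + nut clusters + barley squares for 1664 (121 cm).
Replace barley squares with honey loops: the trade gains 9 net, giving 1673 at 122 cm.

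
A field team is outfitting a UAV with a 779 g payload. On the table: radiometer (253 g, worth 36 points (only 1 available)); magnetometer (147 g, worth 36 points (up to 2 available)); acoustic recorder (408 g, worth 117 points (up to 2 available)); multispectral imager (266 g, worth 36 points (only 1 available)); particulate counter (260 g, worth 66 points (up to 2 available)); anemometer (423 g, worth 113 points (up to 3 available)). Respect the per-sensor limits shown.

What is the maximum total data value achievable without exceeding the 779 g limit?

Filling by ratio: acoustic recorder + particulate counter for 183, with 111 g left unused.
Replace particulate counter with 2×magnetometer: the trade gains 6 net, giving 189 at 702 g.
The spare 77 g is too small for any remaining sensor, and no exchange beats 189.

189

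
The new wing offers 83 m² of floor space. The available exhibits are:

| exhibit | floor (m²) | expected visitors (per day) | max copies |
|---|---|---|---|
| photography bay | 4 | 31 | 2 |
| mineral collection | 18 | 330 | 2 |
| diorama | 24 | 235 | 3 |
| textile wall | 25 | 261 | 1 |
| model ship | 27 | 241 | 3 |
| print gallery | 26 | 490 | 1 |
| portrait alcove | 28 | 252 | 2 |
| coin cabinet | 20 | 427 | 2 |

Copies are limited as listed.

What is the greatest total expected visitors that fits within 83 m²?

By expected visitors per m²: coin cabinet 21.35, print gallery 18.85, mineral collection 18.33 lead.
Greedy by ratio would take 2×photography bay + print gallery + 2×coin cabinet: 74 m² used, total 1406.
The 28 m² tied up in 2×photography bay and coin cabinet is better spent on 2×mineral collection — total rises to 1577 (82 m²).
Every other selection either busts 83 m² or exceeds an availability limit or fails to beat 1577.

1577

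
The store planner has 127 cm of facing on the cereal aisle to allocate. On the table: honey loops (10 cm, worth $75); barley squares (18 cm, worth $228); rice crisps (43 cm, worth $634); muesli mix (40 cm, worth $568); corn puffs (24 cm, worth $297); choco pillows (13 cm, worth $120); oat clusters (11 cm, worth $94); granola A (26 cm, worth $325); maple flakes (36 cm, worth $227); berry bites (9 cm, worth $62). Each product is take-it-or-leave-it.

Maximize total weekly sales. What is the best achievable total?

1755

Barley squares + rice crisps + muesli mix + granola A uses 127 of the 127 cm and totals 1755.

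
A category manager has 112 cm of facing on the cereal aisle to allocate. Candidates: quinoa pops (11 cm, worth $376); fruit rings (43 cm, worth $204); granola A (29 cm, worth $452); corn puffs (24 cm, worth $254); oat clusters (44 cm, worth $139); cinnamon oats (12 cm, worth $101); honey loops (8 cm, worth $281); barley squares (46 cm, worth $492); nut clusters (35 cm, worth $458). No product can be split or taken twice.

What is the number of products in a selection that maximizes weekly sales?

Optimal total is 1821.
One optimal bundle: quinoa pops + granola A + corn puffs + honey loops + nut clusters (107 cm).
Every optimal selection uses 5 products.

5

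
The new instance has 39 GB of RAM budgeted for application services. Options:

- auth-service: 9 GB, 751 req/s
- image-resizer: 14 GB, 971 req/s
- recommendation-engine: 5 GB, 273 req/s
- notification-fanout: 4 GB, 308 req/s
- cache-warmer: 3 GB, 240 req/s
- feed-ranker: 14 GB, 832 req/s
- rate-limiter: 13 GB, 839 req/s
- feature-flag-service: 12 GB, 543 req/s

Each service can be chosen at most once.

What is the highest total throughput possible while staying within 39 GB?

2801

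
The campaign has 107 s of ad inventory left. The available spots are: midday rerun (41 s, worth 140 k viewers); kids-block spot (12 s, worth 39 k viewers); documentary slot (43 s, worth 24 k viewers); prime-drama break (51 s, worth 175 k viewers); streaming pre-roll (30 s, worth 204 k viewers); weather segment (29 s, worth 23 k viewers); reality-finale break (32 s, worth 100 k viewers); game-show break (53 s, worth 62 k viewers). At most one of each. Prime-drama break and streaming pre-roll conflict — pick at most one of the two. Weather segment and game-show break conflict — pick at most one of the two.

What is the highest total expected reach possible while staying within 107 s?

Taking midday rerun + streaming pre-roll + reality-finale break: 103 s used, 444 in expected reach.
The closest alternative, midday rerun + kids-block spot + streaming pre-roll, reaches only 383.

444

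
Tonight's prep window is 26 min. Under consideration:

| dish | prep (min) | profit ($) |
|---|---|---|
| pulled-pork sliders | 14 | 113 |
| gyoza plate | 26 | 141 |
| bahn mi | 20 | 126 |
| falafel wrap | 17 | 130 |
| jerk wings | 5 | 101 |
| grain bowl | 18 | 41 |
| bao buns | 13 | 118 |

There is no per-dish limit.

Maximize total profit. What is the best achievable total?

Taking 5×jerk wings: 25 min used, 505 in profit.

505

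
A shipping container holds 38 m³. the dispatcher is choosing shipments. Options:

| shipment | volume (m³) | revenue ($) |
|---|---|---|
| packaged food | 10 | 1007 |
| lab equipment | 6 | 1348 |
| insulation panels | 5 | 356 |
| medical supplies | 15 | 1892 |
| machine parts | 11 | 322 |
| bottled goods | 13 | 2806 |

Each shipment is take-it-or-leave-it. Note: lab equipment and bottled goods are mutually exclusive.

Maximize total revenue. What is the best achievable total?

5705

By revenue per m³: lab equipment 224.67, bottled goods 215.85, medical supplies 126.13, packaged food 100.70 lead.
Packaged food + medical supplies + bottled goods uses 38 of the 38 m³ and totals 5705.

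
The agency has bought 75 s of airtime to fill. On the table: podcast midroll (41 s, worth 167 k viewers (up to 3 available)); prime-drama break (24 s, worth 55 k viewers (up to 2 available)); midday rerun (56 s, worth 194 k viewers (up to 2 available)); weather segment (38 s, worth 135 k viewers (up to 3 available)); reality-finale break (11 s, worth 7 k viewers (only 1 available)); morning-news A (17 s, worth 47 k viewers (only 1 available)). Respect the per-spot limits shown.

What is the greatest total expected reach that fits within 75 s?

241

The ratio heuristic lands on podcast midroll + reality-finale break + morning-news A (221) but leaves 6 s idle.
Replace podcast midroll and reality-finale break with midday rerun: the trade gains 20 net, giving 241 at 73 s.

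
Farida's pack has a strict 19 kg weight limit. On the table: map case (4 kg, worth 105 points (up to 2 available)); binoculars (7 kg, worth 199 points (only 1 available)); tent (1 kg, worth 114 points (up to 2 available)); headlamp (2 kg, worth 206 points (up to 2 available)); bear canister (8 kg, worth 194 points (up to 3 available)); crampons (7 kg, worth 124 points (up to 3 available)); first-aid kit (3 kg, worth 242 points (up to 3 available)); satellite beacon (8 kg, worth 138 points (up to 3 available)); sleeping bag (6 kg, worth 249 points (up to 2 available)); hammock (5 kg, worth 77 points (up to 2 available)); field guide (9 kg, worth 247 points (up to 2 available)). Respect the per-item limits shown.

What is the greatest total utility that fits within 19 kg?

1471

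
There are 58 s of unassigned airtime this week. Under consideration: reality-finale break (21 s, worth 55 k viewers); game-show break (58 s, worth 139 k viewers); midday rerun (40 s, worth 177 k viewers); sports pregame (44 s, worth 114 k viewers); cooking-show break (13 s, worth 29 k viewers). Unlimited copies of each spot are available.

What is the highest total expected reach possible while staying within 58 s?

206

The ratio ordering already packs tightly: midday rerun + cooking-show break, 53 s, 206.
That's the maximum — no swap from here does better than 206.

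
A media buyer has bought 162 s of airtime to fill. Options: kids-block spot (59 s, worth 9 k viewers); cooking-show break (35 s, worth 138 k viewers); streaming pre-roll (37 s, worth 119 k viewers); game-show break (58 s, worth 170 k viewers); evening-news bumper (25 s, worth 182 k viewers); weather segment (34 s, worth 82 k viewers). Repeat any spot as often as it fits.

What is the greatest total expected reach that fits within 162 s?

6×evening-news bumper uses 150 of the 162 s and totals 1092.
Nothing else within 162 s beats 1092.

1092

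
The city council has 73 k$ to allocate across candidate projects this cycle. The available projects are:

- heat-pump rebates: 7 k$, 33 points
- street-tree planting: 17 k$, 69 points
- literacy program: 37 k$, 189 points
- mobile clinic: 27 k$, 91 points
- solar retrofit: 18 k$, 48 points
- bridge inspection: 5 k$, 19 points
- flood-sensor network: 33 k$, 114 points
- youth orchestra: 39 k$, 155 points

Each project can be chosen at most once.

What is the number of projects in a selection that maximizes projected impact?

Optimal total is 313.
heat-pump rebates + literacy program + mobile clinic hits 313 at 71 k$.
Any selection reaching 313 contains exactly 3 projects.

3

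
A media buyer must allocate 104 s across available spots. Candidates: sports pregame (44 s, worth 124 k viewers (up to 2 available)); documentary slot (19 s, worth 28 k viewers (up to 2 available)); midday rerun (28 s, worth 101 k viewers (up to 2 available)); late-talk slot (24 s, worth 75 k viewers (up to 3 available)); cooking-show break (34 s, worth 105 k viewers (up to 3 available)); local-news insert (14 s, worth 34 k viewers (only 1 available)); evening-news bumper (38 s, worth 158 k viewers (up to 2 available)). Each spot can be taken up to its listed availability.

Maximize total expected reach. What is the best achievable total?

417

The ratio ordering already packs tightly: midday rerun + 2×evening-news bumper, 104 s, 417.
Nothing else within 104 s beats 417.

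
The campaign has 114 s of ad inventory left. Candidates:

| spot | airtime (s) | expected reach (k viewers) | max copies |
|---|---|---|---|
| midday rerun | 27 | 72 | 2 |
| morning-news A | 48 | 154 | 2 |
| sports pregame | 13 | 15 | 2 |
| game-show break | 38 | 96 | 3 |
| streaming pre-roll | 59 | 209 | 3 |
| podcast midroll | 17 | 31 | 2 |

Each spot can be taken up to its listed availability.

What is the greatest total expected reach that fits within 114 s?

Ranking by ratio (expected reach/s): streaming pre-roll 3.54, morning-news A 3.21, midday rerun 2.67, game-show break 2.53.
The ratio ordering already packs tightly: morning-news A + streaming pre-roll, 107 s, 363.
That's the maximum — no swap from here does better than 363.

363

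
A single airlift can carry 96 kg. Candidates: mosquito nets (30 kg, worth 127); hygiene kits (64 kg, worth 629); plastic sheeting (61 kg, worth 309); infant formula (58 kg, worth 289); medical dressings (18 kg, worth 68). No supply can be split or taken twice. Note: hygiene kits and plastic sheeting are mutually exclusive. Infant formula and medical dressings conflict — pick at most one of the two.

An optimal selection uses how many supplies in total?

The maximum people served within 96 kg is 756.
One optimal bundle: mosquito nets + hygiene kits (94 kg).
Any selection reaching 756 contains exactly 2 supplies.

2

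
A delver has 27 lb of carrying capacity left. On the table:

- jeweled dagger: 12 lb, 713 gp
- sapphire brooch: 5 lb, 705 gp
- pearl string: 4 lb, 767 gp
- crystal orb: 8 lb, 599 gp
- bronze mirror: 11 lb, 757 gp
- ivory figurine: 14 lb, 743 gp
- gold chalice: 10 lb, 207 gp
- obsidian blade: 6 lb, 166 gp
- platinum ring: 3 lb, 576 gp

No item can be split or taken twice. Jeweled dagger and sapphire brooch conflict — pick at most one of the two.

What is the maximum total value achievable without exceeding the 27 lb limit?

Taking sapphire brooch + pearl string + crystal orb + obsidian blade + platinum ring: 26 lb used, 2813 in value.
The closest alternative, sapphire brooch + pearl string + bronze mirror + platinum ring, reaches only 2805.

2813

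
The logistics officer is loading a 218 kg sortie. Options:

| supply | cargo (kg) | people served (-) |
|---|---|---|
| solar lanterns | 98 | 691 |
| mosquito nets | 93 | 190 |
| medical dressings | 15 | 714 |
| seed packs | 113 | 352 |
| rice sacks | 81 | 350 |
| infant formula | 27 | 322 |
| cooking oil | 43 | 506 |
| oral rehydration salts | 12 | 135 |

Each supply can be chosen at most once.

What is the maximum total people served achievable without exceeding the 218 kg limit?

Density check — medical dressings 47.60, infant formula 11.93, cooking oil 11.77 are the best per kg.
Best packing: solar lanterns + medical dressings + infant formula + cooking oil + oral rehydration salts — 195 kg, 2368 total.

2368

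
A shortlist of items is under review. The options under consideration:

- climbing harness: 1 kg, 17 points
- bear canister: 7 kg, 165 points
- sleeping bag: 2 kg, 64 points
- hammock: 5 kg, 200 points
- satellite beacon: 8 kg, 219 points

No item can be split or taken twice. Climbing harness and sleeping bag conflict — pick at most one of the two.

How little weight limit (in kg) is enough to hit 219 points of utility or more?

7

Look for the lowest-weight combination reaching 219.
Taking sleeping bag + hammock gives 264 (≥ 219) for 7 kg.
No combination under 7 kg hits 219.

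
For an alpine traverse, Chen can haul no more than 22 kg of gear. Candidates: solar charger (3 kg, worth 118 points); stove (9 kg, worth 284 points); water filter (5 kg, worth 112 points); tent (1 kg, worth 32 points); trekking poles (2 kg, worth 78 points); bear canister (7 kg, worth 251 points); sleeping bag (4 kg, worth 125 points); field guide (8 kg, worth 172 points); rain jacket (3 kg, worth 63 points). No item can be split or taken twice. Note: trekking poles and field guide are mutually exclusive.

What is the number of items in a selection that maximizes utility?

5

Best achievable utility is 763.
solar charger + stove + tent + trekking poles + bear canister hits 763 at 22 kg.
Any selection reaching 763 contains exactly 5 items.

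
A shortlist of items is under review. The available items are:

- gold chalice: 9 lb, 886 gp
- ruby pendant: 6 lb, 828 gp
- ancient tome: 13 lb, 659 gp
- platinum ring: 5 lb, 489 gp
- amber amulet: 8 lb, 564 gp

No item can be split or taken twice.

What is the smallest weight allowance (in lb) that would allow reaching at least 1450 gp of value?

15

Need the lightest bundle worth ≥ 1450.
gold chalice + ruby pendant reaches 1714 using 15 lb.
No combination under 15 lb hits 1450.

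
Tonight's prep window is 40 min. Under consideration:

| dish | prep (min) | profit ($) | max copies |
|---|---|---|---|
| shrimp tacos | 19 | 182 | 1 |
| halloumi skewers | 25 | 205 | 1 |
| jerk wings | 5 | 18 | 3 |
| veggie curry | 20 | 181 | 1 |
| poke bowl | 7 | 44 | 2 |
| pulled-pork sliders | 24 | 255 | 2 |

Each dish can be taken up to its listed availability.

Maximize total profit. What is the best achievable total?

363

A density-first pass picks 2×poke bowl + pulled-pork sliders — 343 at 38 min.
Dropping 2×poke bowl and pulled-pork sliders frees 38 min; slotting in shrimp tacos + veggie curry (39 min) lifts the total to 363 at 39 min.
No other feasible combination exceeds 363.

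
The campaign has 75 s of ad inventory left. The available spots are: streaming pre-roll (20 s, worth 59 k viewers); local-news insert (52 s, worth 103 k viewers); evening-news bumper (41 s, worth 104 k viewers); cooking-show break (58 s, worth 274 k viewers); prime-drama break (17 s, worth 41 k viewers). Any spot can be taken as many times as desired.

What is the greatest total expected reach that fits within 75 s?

By expected reach per s: cooking-show break 4.72, streaming pre-roll 2.95, evening-news bumper 2.54, prime-drama break 2.41 lead.
Best packing: cooking-show break + prime-drama break — 75 s, 315 total.
Nothing else within 75 s beats 315.

315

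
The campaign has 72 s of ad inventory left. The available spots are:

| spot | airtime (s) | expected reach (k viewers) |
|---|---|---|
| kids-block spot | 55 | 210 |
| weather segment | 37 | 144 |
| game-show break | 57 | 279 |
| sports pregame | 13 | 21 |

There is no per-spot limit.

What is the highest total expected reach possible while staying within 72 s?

Density check — game-show break 4.89, weather segment 3.89, kids-block spot 3.82 are the best per s.
The ratio ordering already packs tightly: game-show break + sports pregame, 70 s, 300.
That's the maximum — no swap from here does better than 300.

300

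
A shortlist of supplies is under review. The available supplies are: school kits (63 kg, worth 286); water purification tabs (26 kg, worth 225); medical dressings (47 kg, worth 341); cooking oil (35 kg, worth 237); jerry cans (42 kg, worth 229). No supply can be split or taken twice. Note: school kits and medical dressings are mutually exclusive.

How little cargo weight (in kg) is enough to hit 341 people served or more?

47

Look for the lowest-cargo combination reaching 341.
medical dressings reaches 341 using 47 kg.
No combination under 47 kg hits 341.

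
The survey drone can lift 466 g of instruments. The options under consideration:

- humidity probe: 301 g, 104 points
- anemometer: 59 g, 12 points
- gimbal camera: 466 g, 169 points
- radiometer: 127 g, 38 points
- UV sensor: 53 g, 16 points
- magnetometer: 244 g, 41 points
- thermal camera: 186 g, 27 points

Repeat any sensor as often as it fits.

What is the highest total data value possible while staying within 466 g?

169

Gimbal camera uses 466 of the 466 g and totals 169.
Every other selection either busts 466 g or fails to beat 169.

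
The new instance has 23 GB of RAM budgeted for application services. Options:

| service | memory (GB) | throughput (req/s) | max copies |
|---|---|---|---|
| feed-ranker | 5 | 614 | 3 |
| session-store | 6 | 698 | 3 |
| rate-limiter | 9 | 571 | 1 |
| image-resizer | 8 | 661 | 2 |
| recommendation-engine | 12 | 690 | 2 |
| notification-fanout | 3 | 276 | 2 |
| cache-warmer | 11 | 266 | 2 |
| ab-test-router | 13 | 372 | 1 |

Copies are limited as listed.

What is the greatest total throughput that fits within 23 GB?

The ratio heuristic lands on 3×feed-ranker + session-store (2540) but leaves 2 GB idle.
Dropping 2×feed-ranker frees 10 GB; slotting in 2×session-store (12 GB) lifts the total to 2708 at 23 GB.

2708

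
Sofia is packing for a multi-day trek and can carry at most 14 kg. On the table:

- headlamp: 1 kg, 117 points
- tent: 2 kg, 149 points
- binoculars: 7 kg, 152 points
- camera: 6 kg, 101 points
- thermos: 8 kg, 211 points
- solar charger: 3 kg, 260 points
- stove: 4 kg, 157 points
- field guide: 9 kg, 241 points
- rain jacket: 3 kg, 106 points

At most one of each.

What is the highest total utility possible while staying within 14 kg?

789

The ratio ordering already packs tightly: headlamp + tent + solar charger + stove + rain jacket, 13 kg, 789.
The closest alternative, headlamp + tent + thermos + solar charger, reaches only 737.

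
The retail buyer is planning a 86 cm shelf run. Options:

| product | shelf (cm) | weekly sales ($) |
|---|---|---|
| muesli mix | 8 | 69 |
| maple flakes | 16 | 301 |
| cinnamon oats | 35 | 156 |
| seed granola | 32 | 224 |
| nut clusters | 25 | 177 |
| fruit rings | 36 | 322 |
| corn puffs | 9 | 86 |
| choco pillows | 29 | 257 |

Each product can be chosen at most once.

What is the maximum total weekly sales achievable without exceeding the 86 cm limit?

886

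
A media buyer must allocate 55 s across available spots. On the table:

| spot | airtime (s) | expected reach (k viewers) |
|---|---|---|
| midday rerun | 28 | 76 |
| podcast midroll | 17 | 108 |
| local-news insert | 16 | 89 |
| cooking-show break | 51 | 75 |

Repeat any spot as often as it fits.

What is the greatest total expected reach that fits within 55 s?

324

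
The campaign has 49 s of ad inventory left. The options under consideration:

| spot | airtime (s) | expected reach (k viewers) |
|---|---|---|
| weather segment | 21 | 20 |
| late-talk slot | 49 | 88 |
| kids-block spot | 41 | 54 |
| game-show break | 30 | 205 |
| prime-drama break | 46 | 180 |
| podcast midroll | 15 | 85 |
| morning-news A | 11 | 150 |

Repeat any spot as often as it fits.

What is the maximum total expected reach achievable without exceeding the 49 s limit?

Density check — morning-news A 13.64, game-show break 6.83, podcast midroll 5.67, prime-drama break 3.91 are the best per s.
The ratio ordering already packs tightly: 4×morning-news A, 44 s, 600.
That's the maximum — no swap from here does better than 600.

600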